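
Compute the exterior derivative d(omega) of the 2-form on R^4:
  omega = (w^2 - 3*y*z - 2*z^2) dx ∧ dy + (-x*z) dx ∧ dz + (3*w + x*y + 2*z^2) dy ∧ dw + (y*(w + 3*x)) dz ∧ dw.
d(omega) = (-3*y - 4*z) dx ∧ dy ∧ dz + (2*w + y) dx ∧ dy ∧ dw + (w + 3*x - 4*z) dy ∧ dz ∧ dw + (3*y) dx ∧ dz ∧ dw

For a 2-form omega = sum_{i<j} g_{ij} dx_i ∧ dx_j, the exterior derivative is
  d(omega) = sum_{i<j} d(g_{ij}) ∧ dx_i ∧ dx_j = sum_{i<j, k} (∂g_{ij}/∂x_k) dx_k ∧ dx_i ∧ dx_j.
Expand each term, using dx_k ∧ dx_i ∧ dx_j = sgn(permutation) dx_{(a)} ∧ dx_{(b)} ∧ dx_{(c)} with (a < b < c) sorted:
  d(w^2 - 3*y*z - 2*z^2) includes (∂/∂z)(w^2 - 3*y*z - 2*z^2) dz = (-3*y - 4*z) dz, which multiplied by dx ∧ dy gives (-3*y - 4*z) dx ∧ dy ∧ dz
  d(w^2 - 3*y*z - 2*z^2) includes (∂/∂w)(w^2 - 3*y*z - 2*z^2) dw = (2*w) dw, which multiplied by dx ∧ dy gives (2*w) dx ∧ dy ∧ dw
  d(3*w + x*y + 2*z^2) includes (∂/∂x)(3*w + x*y + 2*z^2) dx = (y) dx, which multiplied by dy ∧ dw gives (y) dx ∧ dy ∧ dw
  d(3*w + x*y + 2*z^2) includes (∂/∂z)(3*w + x*y + 2*z^2) dz = (4*z) dz, which multiplied by dy ∧ dw gives (-4*z) dy ∧ dz ∧ dw
  d(y*(w + 3*x)) includes (∂/∂x)(y*(w + 3*x)) dx = (3*y) dx, which multiplied by dz ∧ dw gives (3*y) dx ∧ dz ∧ dw
  d(y*(w + 3*x)) includes (∂/∂y)(y*(w + 3*x)) dy = (w + 3*x) dy, which multiplied by dz ∧ dw gives (w + 3*x) dy ∧ dz ∧ dw
Collecting like 3-forms: d(omega) = (-3*y - 4*z) dx ∧ dy ∧ dz + (2*w + y) dx ∧ dy ∧ dw + (w + 3*x - 4*z) dy ∧ dz ∧ dw + (3*y) dx ∧ dz ∧ dw.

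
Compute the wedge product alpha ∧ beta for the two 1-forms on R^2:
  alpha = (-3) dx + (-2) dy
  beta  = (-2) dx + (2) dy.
alpha ∧ beta = (-10) dx ∧ dy

Distribute the wedge, using dx_i ∧ dx_j = -dx_j ∧ dx_i and dx_i ∧ dx_i = 0. For each pair (i, j) with i < j, the coefficient of dx_i ∧ dx_j in alpha ∧ beta is (alpha_i * beta_j - alpha_j * beta_i). Collecting: alpha ∧ beta = (-10) dx ∧ dy.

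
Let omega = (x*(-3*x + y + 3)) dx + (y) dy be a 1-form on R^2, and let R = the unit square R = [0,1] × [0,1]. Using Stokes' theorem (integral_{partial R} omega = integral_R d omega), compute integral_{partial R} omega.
integral_(partial R) omega = -1/2

Stokes: integral_partial_R omega = integral_R d omega with d omega = (∂Q/∂x - ∂P/∂y) dx ∧ dy.
  ∂Q/∂x = 0
  ∂P/∂y = x
  integrand = ∂Q/∂x - ∂P/∂y = -x.
Integrating over R: integral_0^1 integral_0^1 (-x) dx dy = -1/2.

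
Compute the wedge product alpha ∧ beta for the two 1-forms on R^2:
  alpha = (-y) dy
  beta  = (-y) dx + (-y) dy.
alpha ∧ beta = (-y^2) dx ∧ dy

Distribute the wedge, using dx_i ∧ dx_j = -dx_j ∧ dx_i and dx_i ∧ dx_i = 0. For each pair (i, j) with i < j, the coefficient of dx_i ∧ dx_j in alpha ∧ beta is (alpha_i * beta_j - alpha_j * beta_i). Collecting: alpha ∧ beta = (-y^2) dx ∧ dy.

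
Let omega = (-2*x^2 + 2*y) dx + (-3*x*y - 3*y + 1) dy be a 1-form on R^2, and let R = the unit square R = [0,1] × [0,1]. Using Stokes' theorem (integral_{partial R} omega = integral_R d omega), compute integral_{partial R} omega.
integral_(partial R) omega = -7/2

Stokes: integral_partial_R omega = integral_R d omega with d omega = (∂Q/∂x - ∂P/∂y) dx ∧ dy.
  ∂Q/∂x = -3*y
  ∂P/∂y = 2
  integrand = ∂Q/∂x - ∂P/∂y = -3*y - 2.
Integrating over R: integral_0^1 integral_0^1 (-3*y - 2) dx dy = -7/2.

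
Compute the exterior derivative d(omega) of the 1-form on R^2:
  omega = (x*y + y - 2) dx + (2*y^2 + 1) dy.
d(omega) = (-x - 1) dx ∧ dy

For a 1-form omega = sum_i f_i dx_i, the exterior derivative is
  d(omega) = sum_{i < j} (∂f_j/∂x_i - ∂f_i/∂x_j) dx_i ∧ dx_j.
  coefficient of dx ∧ dy: ∂f_2/∂x - ∂f_1/∂y = ∂(2*y^2 + 1)/∂x - ∂(x*y + y - 2)/∂y = -x - 1
Assembling: d(omega) = (-x - 1) dx ∧ dy.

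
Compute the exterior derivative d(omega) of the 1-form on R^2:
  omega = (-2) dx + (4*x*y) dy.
d(omega) = (4*y) dx ∧ dy

For a 1-form omega = sum_i f_i dx_i, the exterior derivative is
  d(omega) = sum_{i < j} (∂f_j/∂x_i - ∂f_i/∂x_j) dx_i ∧ dx_j.
  coefficient of dx ∧ dy: ∂f_2/∂x - ∂f_1/∂y = ∂(4*x*y)/∂x - ∂(-2)/∂y = 4*y
Assembling: d(omega) = (4*y) dx ∧ dy.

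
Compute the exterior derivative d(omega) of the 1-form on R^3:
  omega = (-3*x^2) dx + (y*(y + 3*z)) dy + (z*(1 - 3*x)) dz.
d(omega) = (-3*z) dx ∧ dz + (-3*y) dy ∧ dz

For a 1-form omega = sum_i f_i dx_i, the exterior derivative is
  d(omega) = sum_{i < j} (∂f_j/∂x_i - ∂f_i/∂x_j) dx_i ∧ dx_j.
  coefficient of dx ∧ dz: ∂f_3/∂x - ∂f_1/∂z = ∂(z*(1 - 3*x))/∂x - ∂(-3*x^2)/∂z = -3*z
  coefficient of dy ∧ dz: ∂f_3/∂y - ∂f_2/∂z = ∂(z*(1 - 3*x))/∂y - ∂(y*(y + 3*z))/∂z = -3*y
Assembling: d(omega) = (-3*z) dx ∧ dz + (-3*y) dy ∧ dz.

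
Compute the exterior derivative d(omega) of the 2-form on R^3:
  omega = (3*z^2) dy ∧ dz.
d(omega) = 0

For a 2-form omega = sum_{i<j} g_{ij} dx_i ∧ dx_j, the exterior derivative is
  d(omega) = sum_{i<j} d(g_{ij}) ∧ dx_i ∧ dx_j = sum_{i<j, k} (∂g_{ij}/∂x_k) dx_k ∧ dx_i ∧ dx_j.
Expand each term, using dx_k ∧ dx_i ∧ dx_j = sgn(permutation) dx_{(a)} ∧ dx_{(b)} ∧ dx_{(c)} with (a < b < c) sorted:

Collecting like 3-forms: d(omega) = 0.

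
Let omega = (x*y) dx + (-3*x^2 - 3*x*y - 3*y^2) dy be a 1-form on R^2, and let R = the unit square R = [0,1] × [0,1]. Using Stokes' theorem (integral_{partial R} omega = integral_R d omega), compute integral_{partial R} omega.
integral_(partial R) omega = -5

Stokes: integral_partial_R omega = integral_R d omega with d omega = (∂Q/∂x - ∂P/∂y) dx ∧ dy.
  ∂Q/∂x = -6*x - 3*y
  ∂P/∂y = x
  integrand = ∂Q/∂x - ∂P/∂y = -7*x - 3*y.
Integrating over R: integral_0^1 integral_0^1 (-7*x - 3*y) dx dy = -5.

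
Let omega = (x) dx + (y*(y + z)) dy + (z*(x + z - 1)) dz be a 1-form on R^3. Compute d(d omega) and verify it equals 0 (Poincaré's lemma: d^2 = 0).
d(d omega) = 0

Step 1: d omega = sum_{i<j} (∂f_j/∂x_i - ∂f_i/∂x_j) dx_i ∧ dx_j:
  coeff of dx ∧ dy: 0
  coeff of dx ∧ dz: z
  coeff of dy ∧ dz: -y
Step 2: Apply d again to each 2-form coefficient. The only possible 3-form in R^3 is dx ∧ dy ∧ dz, with coefficient
  ∂(coeff of dy∧dz)/∂x - ∂(coeff of dx∧dz)/∂y + ∂(coeff of dx∧dy)/∂z
  = ∂/∂x (-y) - ∂/∂y (z) + ∂/∂z (0).
Each of these terms simplifies to sums of mixed partials that cancel in pairs. The result is 0 (by equality of mixed partials for smooth functions — Schwarz / Clairaut).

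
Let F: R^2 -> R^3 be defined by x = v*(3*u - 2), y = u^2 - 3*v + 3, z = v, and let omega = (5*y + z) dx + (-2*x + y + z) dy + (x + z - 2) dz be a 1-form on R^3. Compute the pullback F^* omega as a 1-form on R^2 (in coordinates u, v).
F^* omega = (2*u^3 + 3*u^2*v + 4*u*v + 6*u - 42*v^2 + 45*v) du + (15*u^3 - 13*u^2 - 21*u*v + 45*u + 21*v - 41) dv

Using F^*(f dg) = (f ∘ F) d(g ∘ F), substitute each coordinate x_i by F_i(u, v) in f_i, and replace dx_i by d F_i = (∂F_i/∂u) du + (∂F_i/∂v) dv.
  For the x component: f_1(F) = 5*u^2 - 14*v + 15; d F_1 = (3*v) du + (3*u - 2) dv
  For the y component: f_2(F) = u^2 - 6*u*v + 2*v + 3; d F_2 = (2*u) du + (-3) dv
  For the z component: f_3(F) = 3*u*v - v - 2; d F_3 = (0) du + (1) dv
Combining and collecting du, dv coefficients:
  coeff of du: 2*u^3 + 3*u^2*v + 4*u*v + 6*u - 42*v^2 + 45*v
  coeff of dv: 15*u^3 - 13*u^2 - 21*u*v + 45*u + 21*v - 41
F^* omega = (2*u^3 + 3*u^2*v + 4*u*v + 6*u - 42*v^2 + 45*v) du + (15*u^3 - 13*u^2 - 21*u*v + 45*u + 21*v - 41) dv.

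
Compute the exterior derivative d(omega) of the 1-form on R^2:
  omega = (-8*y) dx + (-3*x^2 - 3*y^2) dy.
d(omega) = (8 - 6*x) dx ∧ dy

For a 1-form omega = sum_i f_i dx_i, the exterior derivative is
  d(omega) = sum_{i < j} (∂f_j/∂x_i - ∂f_i/∂x_j) dx_i ∧ dx_j.
  coefficient of dx ∧ dy: ∂f_2/∂x - ∂f_1/∂y = ∂(-3*x^2 - 3*y^2)/∂x - ∂(-8*y)/∂y = 8 - 6*x
Assembling: d(omega) = (8 - 6*x) dx ∧ dy.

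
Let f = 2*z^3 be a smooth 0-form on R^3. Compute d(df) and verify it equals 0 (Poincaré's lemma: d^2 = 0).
d(df) = 0

Step 1: df = sum_i (∂f/∂x_i) dx_i = (0) dx + (0) dy + (6*z^2) dz.
Step 2: Apply d again. Using the 1-form formula, the coefficient of dx ∧ dy in d(df) is ∂^2 f/∂x ∂y - ∂^2 f/∂y ∂x = (0) - (0) = 0 (equality of mixed partials for smooth f).
Similarly for dx ∧ dz and dy ∧ dz — all coefficients vanish. So d(df) = 0.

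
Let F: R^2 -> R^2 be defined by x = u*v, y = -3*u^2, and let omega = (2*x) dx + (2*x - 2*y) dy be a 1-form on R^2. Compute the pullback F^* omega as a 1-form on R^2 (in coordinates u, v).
F^* omega = (2*u*(-18*u^2 - 6*u*v + v^2)) du + (2*u^2*v) dv

Using F^*(f dg) = (f ∘ F) d(g ∘ F), substitute each coordinate x_i by F_i(u, v) in f_i, and replace dx_i by d F_i = (∂F_i/∂u) du + (∂F_i/∂v) dv.
  For the x component: f_1(F) = 2*u*v; d F_1 = (v) du + (u) dv
  For the y component: f_2(F) = 2*u*(3*u + v); d F_2 = (-6*u) du + (0) dv
Combining and collecting du, dv coefficients:
  coeff of du: 2*u*(-18*u^2 - 6*u*v + v^2)
  coeff of dv: 2*u^2*v
F^* omega = (2*u*(-18*u^2 - 6*u*v + v^2)) du + (2*u^2*v) dv.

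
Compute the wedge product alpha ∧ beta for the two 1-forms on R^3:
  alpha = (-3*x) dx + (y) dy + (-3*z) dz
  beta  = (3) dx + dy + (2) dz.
alpha ∧ beta = (-3*x - 3*y) dx ∧ dy + (-6*x + 9*z) dx ∧ dz + (2*y + 3*z) dy ∧ dz

Distribute the wedge, using dx_i ∧ dx_j = -dx_j ∧ dx_i and dx_i ∧ dx_i = 0. For each pair (i, j) with i < j, the coefficient of dx_i ∧ dx_j in alpha ∧ beta is (alpha_i * beta_j - alpha_j * beta_i). Collecting: alpha ∧ beta = (-3*x - 3*y) dx ∧ dy + (-6*x + 9*z) dx ∧ dz + (2*y + 3*z) dy ∧ dz.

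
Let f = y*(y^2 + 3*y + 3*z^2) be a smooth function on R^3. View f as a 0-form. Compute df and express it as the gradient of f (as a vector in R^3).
df = (0) dx + (3*y^2 + 6*y + 3*z^2) dy + (6*y*z) dz; grad f = (0, 3*y^2 + 6*y + 3*z^2, 6*y*z)

For a 0-form f, d f = (∂f/∂x) dx + (∂f/∂y) dy + (∂f/∂z) dz. The components of the vector representation are exactly the entries of grad f in Cartesian coordinates:
  ∂f/∂x = 0
  ∂f/∂y = 3*y^2 + 6*y + 3*z^2
  ∂f/∂z = 6*y*z.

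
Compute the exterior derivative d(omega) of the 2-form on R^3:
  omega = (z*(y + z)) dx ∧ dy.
d(omega) = (y + 2*z) dx ∧ dy ∧ dz

For a 2-form omega = sum_{i<j} g_{ij} dx_i ∧ dx_j, the exterior derivative is
  d(omega) = sum_{i<j} d(g_{ij}) ∧ dx_i ∧ dx_j = sum_{i<j, k} (∂g_{ij}/∂x_k) dx_k ∧ dx_i ∧ dx_j.
Expand each term, using dx_k ∧ dx_i ∧ dx_j = sgn(permutation) dx_{(a)} ∧ dx_{(b)} ∧ dx_{(c)} with (a < b < c) sorted:
  d(z*(y + z)) includes (∂/∂z)(z*(y + z)) dz = (y + 2*z) dz, which multiplied by dx ∧ dy gives (y + 2*z) dx ∧ dy ∧ dz
Collecting like 3-forms: d(omega) = (y + 2*z) dx ∧ dy ∧ dz.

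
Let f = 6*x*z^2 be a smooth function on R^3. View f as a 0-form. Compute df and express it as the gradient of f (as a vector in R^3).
df = (6*z^2) dx + (0) dy + (12*x*z) dz; grad f = (6*z^2, 0, 12*x*z)

For a 0-form f, d f = (∂f/∂x) dx + (∂f/∂y) dy + (∂f/∂z) dz. The components of the vector representation are exactly the entries of grad f in Cartesian coordinates:
  ∂f/∂x = 6*z^2
  ∂f/∂y = 0
  ∂f/∂z = 12*x*z.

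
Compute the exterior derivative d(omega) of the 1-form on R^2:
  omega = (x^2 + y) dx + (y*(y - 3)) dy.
d(omega) = (-1) dx ∧ dy

For a 1-form omega = sum_i f_i dx_i, the exterior derivative is
  d(omega) = sum_{i < j} (∂f_j/∂x_i - ∂f_i/∂x_j) dx_i ∧ dx_j.
  coefficient of dx ∧ dy: ∂f_2/∂x - ∂f_1/∂y = ∂(y*(y - 3))/∂x - ∂(x^2 + y)/∂y = -1
Assembling: d(omega) = (-1) dx ∧ dy.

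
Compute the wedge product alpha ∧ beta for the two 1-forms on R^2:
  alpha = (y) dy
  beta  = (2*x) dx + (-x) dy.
alpha ∧ beta = (-2*x*y) dx ∧ dy

Distribute the wedge, using dx_i ∧ dx_j = -dx_j ∧ dx_i and dx_i ∧ dx_i = 0. For each pair (i, j) with i < j, the coefficient of dx_i ∧ dx_j in alpha ∧ beta is (alpha_i * beta_j - alpha_j * beta_i). Collecting: alpha ∧ beta = (-2*x*y) dx ∧ dy.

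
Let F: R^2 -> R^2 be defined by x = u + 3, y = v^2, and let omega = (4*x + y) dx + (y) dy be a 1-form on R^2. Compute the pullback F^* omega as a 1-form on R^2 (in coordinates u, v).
F^* omega = (4*u + v^2 + 12) du + (2*v^3) dv

Using F^*(f dg) = (f ∘ F) d(g ∘ F), substitute each coordinate x_i by F_i(u, v) in f_i, and replace dx_i by d F_i = (∂F_i/∂u) du + (∂F_i/∂v) dv.
  For the x component: f_1(F) = 4*u + v^2 + 12; d F_1 = (1) du + (0) dv
  For the y component: f_2(F) = v^2; d F_2 = (0) du + (2*v) dv
Combining and collecting du, dv coefficients:
  coeff of du: 4*u + v^2 + 12
  coeff of dv: 2*v^3
F^* omega = (4*u + v^2 + 12) du + (2*v^3) dv.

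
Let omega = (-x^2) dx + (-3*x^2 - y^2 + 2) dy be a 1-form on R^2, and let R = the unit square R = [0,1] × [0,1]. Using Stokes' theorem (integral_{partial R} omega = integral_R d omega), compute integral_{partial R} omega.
integral_(partial R) omega = -3

Stokes: integral_partial_R omega = integral_R d omega with d omega = (∂Q/∂x - ∂P/∂y) dx ∧ dy.
  ∂Q/∂x = -6*x
  ∂P/∂y = 0
  integrand = ∂Q/∂x - ∂P/∂y = -6*x.
Integrating over R: integral_0^1 integral_0^1 (-6*x) dx dy = -3.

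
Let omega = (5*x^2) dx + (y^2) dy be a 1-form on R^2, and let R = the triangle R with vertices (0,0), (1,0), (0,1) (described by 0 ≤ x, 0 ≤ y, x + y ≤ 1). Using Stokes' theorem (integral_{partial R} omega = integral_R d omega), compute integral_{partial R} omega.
integral_(partial R) omega = 0

Stokes: integral_partial_R omega = integral_R d omega with d omega = (∂Q/∂x - ∂P/∂y) dx ∧ dy.
  ∂Q/∂x = 0
  ∂P/∂y = 0
  integrand = ∂Q/∂x - ∂P/∂y = 0.
Integrating over R: integral_0^1 integral_0^{1-x} (0) dy dx = 0.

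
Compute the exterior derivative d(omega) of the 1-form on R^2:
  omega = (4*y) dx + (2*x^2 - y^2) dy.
d(omega) = (4*x - 4) dx ∧ dy

For a 1-form omega = sum_i f_i dx_i, the exterior derivative is
  d(omega) = sum_{i < j} (∂f_j/∂x_i - ∂f_i/∂x_j) dx_i ∧ dx_j.
  coefficient of dx ∧ dy: ∂f_2/∂x - ∂f_1/∂y = ∂(2*x^2 - y^2)/∂x - ∂(4*y)/∂y = 4*x - 4
Assembling: d(omega) = (4*x - 4) dx ∧ dy.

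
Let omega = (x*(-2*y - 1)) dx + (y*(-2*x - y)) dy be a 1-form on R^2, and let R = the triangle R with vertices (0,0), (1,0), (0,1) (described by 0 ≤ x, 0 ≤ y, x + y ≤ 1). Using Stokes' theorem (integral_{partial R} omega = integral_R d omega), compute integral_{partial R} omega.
integral_(partial R) omega = 0

Stokes: integral_partial_R omega = integral_R d omega with d omega = (∂Q/∂x - ∂P/∂y) dx ∧ dy.
  ∂Q/∂x = -2*y
  ∂P/∂y = -2*x
  integrand = ∂Q/∂x - ∂P/∂y = 2*x - 2*y.
Integrating over R: integral_0^1 integral_0^{1-x} (2*x - 2*y) dy dx = 0.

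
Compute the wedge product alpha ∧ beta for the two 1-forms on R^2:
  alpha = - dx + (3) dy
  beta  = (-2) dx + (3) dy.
alpha ∧ beta = (3) dx ∧ dy

Distribute the wedge, using dx_i ∧ dx_j = -dx_j ∧ dx_i and dx_i ∧ dx_i = 0. For each pair (i, j) with i < j, the coefficient of dx_i ∧ dx_j in alpha ∧ beta is (alpha_i * beta_j - alpha_j * beta_i). Collecting: alpha ∧ beta = (3) dx ∧ dy.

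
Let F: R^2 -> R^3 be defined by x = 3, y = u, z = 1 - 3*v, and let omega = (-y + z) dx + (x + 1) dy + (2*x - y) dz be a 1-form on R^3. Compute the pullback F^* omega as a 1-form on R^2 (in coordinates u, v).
F^* omega = (4) du + (3*u - 18) dv

Using F^*(f dg) = (f ∘ F) d(g ∘ F), substitute each coordinate x_i by F_i(u, v) in f_i, and replace dx_i by d F_i = (∂F_i/∂u) du + (∂F_i/∂v) dv.
  For the x component: f_1(F) = -u - 3*v + 1; d F_1 = (0) du + (0) dv
  For the y component: f_2(F) = 4; d F_2 = (1) du + (0) dv
  For the z component: f_3(F) = 6 - u; d F_3 = (0) du + (-3) dv
Combining and collecting du, dv coefficients:
  coeff of du: 4
  coeff of dv: 3*u - 18
F^* omega = (4) du + (3*u - 18) dv.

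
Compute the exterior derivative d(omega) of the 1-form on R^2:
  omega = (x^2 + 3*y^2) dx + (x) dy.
d(omega) = (1 - 6*y) dx ∧ dy

For a 1-form omega = sum_i f_i dx_i, the exterior derivative is
  d(omega) = sum_{i < j} (∂f_j/∂x_i - ∂f_i/∂x_j) dx_i ∧ dx_j.
  coefficient of dx ∧ dy: ∂f_2/∂x - ∂f_1/∂y = ∂(x)/∂x - ∂(x^2 + 3*y^2)/∂y = 1 - 6*y
Assembling: d(omega) = (1 - 6*y) dx ∧ dy.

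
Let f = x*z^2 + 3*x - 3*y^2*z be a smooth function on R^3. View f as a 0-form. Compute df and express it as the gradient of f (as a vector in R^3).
df = (z^2 + 3) dx + (-6*y*z) dy + (2*x*z - 3*y^2) dz; grad f = (z^2 + 3, -6*y*z, 2*x*z - 3*y^2)

For a 0-form f, d f = (∂f/∂x) dx + (∂f/∂y) dy + (∂f/∂z) dz. The components of the vector representation are exactly the entries of grad f in Cartesian coordinates:
  ∂f/∂x = z^2 + 3
  ∂f/∂y = -6*y*z
  ∂f/∂z = 2*x*z - 3*y^2.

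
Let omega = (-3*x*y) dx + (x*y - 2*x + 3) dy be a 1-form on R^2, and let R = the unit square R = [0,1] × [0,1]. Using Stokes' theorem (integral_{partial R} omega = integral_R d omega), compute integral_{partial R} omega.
integral_(partial R) omega = 0

Stokes: integral_partial_R omega = integral_R d omega with d omega = (∂Q/∂x - ∂P/∂y) dx ∧ dy.
  ∂Q/∂x = y - 2
  ∂P/∂y = -3*x
  integrand = ∂Q/∂x - ∂P/∂y = 3*x + y - 2.
Integrating over R: integral_0^1 integral_0^1 (3*x + y - 2) dx dy = 0.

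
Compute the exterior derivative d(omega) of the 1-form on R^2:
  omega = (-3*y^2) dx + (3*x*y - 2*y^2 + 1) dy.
d(omega) = (9*y) dx ∧ dy

For a 1-form omega = sum_i f_i dx_i, the exterior derivative is
  d(omega) = sum_{i < j} (∂f_j/∂x_i - ∂f_i/∂x_j) dx_i ∧ dx_j.
  coefficient of dx ∧ dy: ∂f_2/∂x - ∂f_1/∂y = ∂(3*x*y - 2*y^2 + 1)/∂x - ∂(-3*y^2)/∂y = 9*y
Assembling: d(omega) = (9*y) dx ∧ dy.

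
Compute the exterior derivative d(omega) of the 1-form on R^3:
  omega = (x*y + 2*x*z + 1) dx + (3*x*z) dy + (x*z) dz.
d(omega) = (-x + 3*z) dx ∧ dy + (-2*x + z) dx ∧ dz + (-3*x) dy ∧ dz

For a 1-form omega = sum_i f_i dx_i, the exterior derivative is
  d(omega) = sum_{i < j} (∂f_j/∂x_i - ∂f_i/∂x_j) dx_i ∧ dx_j.
  coefficient of dx ∧ dy: ∂f_2/∂x - ∂f_1/∂y = ∂(3*x*z)/∂x - ∂(x*y + 2*x*z + 1)/∂y = -x + 3*z
  coefficient of dx ∧ dz: ∂f_3/∂x - ∂f_1/∂z = ∂(x*z)/∂x - ∂(x*y + 2*x*z + 1)/∂z = -2*x + z
  coefficient of dy ∧ dz: ∂f_3/∂y - ∂f_2/∂z = ∂(x*z)/∂y - ∂(3*x*z)/∂z = -3*x
Assembling: d(omega) = (-x + 3*z) dx ∧ dy + (-2*x + z) dx ∧ dz + (-3*x) dy ∧ dz.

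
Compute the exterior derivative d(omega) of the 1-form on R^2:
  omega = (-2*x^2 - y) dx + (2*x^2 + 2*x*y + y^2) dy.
d(omega) = (4*x + 2*y + 1) dx ∧ dy

For a 1-form omega = sum_i f_i dx_i, the exterior derivative is
  d(omega) = sum_{i < j} (∂f_j/∂x_i - ∂f_i/∂x_j) dx_i ∧ dx_j.
  coefficient of dx ∧ dy: ∂f_2/∂x - ∂f_1/∂y = ∂(2*x^2 + 2*x*y + y^2)/∂x - ∂(-2*x^2 - y)/∂y = 4*x + 2*y + 1
Assembling: d(omega) = (4*x + 2*y + 1) dx ∧ dy.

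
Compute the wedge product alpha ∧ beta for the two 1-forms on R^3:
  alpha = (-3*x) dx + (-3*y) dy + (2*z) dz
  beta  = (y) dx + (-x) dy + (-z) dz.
alpha ∧ beta = (3*x^2 + 3*y^2) dx ∧ dy + (z*(3*x - 2*y)) dx ∧ dz + (z*(2*x + 3*y)) dy ∧ dz

Distribute the wedge, using dx_i ∧ dx_j = -dx_j ∧ dx_i and dx_i ∧ dx_i = 0. For each pair (i, j) with i < j, the coefficient of dx_i ∧ dx_j in alpha ∧ beta is (alpha_i * beta_j - alpha_j * beta_i). Collecting: alpha ∧ beta = (3*x^2 + 3*y^2) dx ∧ dy + (z*(3*x - 2*y)) dx ∧ dz + (z*(2*x + 3*y)) dy ∧ dz.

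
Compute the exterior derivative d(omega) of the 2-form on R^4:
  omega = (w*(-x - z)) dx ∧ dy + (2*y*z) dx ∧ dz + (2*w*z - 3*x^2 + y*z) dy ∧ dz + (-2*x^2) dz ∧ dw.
d(omega) = (-w - 6*x - 2*z) dx ∧ dy ∧ dz + (-x - z) dx ∧ dy ∧ dw + (2*z) dy ∧ dz ∧ dw + (-4*x) dx ∧ dz ∧ dw

For a 2-form omega = sum_{i<j} g_{ij} dx_i ∧ dx_j, the exterior derivative is
  d(omega) = sum_{i<j} d(g_{ij}) ∧ dx_i ∧ dx_j = sum_{i<j, k} (∂g_{ij}/∂x_k) dx_k ∧ dx_i ∧ dx_j.
Expand each term, using dx_k ∧ dx_i ∧ dx_j = sgn(permutation) dx_{(a)} ∧ dx_{(b)} ∧ dx_{(c)} with (a < b < c) sorted:
  d(w*(-x - z)) includes (∂/∂z)(w*(-x - z)) dz = (-w) dz, which multiplied by dx ∧ dy gives (-w) dx ∧ dy ∧ dz
  d(w*(-x - z)) includes (∂/∂w)(w*(-x - z)) dw = (-x - z) dw, which multiplied by dx ∧ dy gives (-x - z) dx ∧ dy ∧ dw
  d(2*y*z) includes (∂/∂y)(2*y*z) dy = (2*z) dy, which multiplied by dx ∧ dz gives (-2*z) dx ∧ dy ∧ dz
  d(2*w*z - 3*x^2 + y*z) includes (∂/∂x)(2*w*z - 3*x^2 + y*z) dx = (-6*x) dx, which multiplied by dy ∧ dz gives (-6*x) dx ∧ dy ∧ dz
  d(2*w*z - 3*x^2 + y*z) includes (∂/∂w)(2*w*z - 3*x^2 + y*z) dw = (2*z) dw, which multiplied by dy ∧ dz gives (2*z) dy ∧ dz ∧ dw
  d(-2*x^2) includes (∂/∂x)(-2*x^2) dx = (-4*x) dx, which multiplied by dz ∧ dw gives (-4*x) dx ∧ dz ∧ dw
Collecting like 3-forms: d(omega) = (-w - 6*x - 2*z) dx ∧ dy ∧ dz + (-x - z) dx ∧ dy ∧ dw + (2*z) dy ∧ dz ∧ dw + (-4*x) dx ∧ dz ∧ dw.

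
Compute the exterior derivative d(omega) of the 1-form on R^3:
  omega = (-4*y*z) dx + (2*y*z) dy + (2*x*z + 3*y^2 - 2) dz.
d(omega) = (4*z) dx ∧ dy + (4*y + 2*z) dx ∧ dz + (4*y) dy ∧ dz

For a 1-form omega = sum_i f_i dx_i, the exterior derivative is
  d(omega) = sum_{i < j} (∂f_j/∂x_i - ∂f_i/∂x_j) dx_i ∧ dx_j.
  coefficient of dx ∧ dy: ∂f_2/∂x - ∂f_1/∂y = ∂(2*y*z)/∂x - ∂(-4*y*z)/∂y = 4*z
  coefficient of dx ∧ dz: ∂f_3/∂x - ∂f_1/∂z = ∂(2*x*z + 3*y^2 - 2)/∂x - ∂(-4*y*z)/∂z = 4*y + 2*z
  coefficient of dy ∧ dz: ∂f_3/∂y - ∂f_2/∂z = ∂(2*x*z + 3*y^2 - 2)/∂y - ∂(2*y*z)/∂z = 4*y
Assembling: d(omega) = (4*z) dx ∧ dy + (4*y + 2*z) dx ∧ dz + (4*y) dy ∧ dz.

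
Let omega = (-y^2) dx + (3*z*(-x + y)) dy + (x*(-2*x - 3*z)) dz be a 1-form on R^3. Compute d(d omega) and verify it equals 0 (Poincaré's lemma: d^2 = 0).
d(d omega) = 0

Step 1: d omega = sum_{i<j} (∂f_j/∂x_i - ∂f_i/∂x_j) dx_i ∧ dx_j:
  coeff of dx ∧ dy: 2*y - 3*z
  coeff of dx ∧ dz: -4*x - 3*z
  coeff of dy ∧ dz: 3*x - 3*y
Step 2: Apply d again to each 2-form coefficient. The only possible 3-form in R^3 is dx ∧ dy ∧ dz, with coefficient
  ∂(coeff of dy∧dz)/∂x - ∂(coeff of dx∧dz)/∂y + ∂(coeff of dx∧dy)/∂z
  = ∂/∂x (3*x - 3*y) - ∂/∂y (-4*x - 3*z) + ∂/∂z (2*y - 3*z).
Each of these terms simplifies to sums of mixed partials that cancel in pairs. The result is 0 (by equality of mixed partials for smooth functions — Schwarz / Clairaut).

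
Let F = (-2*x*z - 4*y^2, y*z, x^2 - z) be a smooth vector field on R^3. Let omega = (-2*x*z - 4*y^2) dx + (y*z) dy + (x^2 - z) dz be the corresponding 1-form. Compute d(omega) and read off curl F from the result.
d(omega) = (-y) dy ∧ dz + (-4*x) dz ∧ dx + (8*y) dx ∧ dy; curl F = (-y, -4*x, 8*y)

d omega = sum_{i<j} (∂f_j/∂x_i - ∂f_i/∂x_j) dx_i ∧ dx_j. Under the identification (dy ∧ dz, dz ∧ dx, dx ∧ dy) ↔ (e_x, e_y, e_z), the coefficients are exactly the components of curl F. Compute:
  ∂R/∂y - ∂Q/∂z = (0) - (y) = -y
  ∂P/∂z - ∂R/∂x = (-2*x) - (2*x) = -4*x
  ∂Q/∂x - ∂P/∂y = (0) - (-8*y) = 8*y.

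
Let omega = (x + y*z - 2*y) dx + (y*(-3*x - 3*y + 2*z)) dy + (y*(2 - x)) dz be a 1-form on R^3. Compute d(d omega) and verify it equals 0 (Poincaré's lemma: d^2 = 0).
d(d omega) = 0

Step 1: d omega = sum_{i<j} (∂f_j/∂x_i - ∂f_i/∂x_j) dx_i ∧ dx_j:
  coeff of dx ∧ dy: -3*y - z + 2
  coeff of dx ∧ dz: -2*y
  coeff of dy ∧ dz: -x - 2*y + 2
Step 2: Apply d again to each 2-form coefficient. The only possible 3-form in R^3 is dx ∧ dy ∧ dz, with coefficient
  ∂(coeff of dy∧dz)/∂x - ∂(coeff of dx∧dz)/∂y + ∂(coeff of dx∧dy)/∂z
  = ∂/∂x (-x - 2*y + 2) - ∂/∂y (-2*y) + ∂/∂z (-3*y - z + 2).
Each of these terms simplifies to sums of mixed partials that cancel in pairs. The result is 0 (by equality of mixed partials for smooth functions — Schwarz / Clairaut).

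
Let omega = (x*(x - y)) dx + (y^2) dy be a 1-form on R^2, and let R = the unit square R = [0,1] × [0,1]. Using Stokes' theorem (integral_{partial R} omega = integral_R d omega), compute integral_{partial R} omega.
integral_(partial R) omega = 1/2

Stokes: integral_partial_R omega = integral_R d omega with d omega = (∂Q/∂x - ∂P/∂y) dx ∧ dy.
  ∂Q/∂x = 0
  ∂P/∂y = -x
  integrand = ∂Q/∂x - ∂P/∂y = x.
Integrating over R: integral_0^1 integral_0^1 (x) dx dy = 1/2.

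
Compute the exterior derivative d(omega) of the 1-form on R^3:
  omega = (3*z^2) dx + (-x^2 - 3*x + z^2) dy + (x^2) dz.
d(omega) = (-2*x - 3) dx ∧ dy + (2*x - 6*z) dx ∧ dz + (-2*z) dy ∧ dz

For a 1-form omega = sum_i f_i dx_i, the exterior derivative is
  d(omega) = sum_{i < j} (∂f_j/∂x_i - ∂f_i/∂x_j) dx_i ∧ dx_j.
  coefficient of dx ∧ dy: ∂f_2/∂x - ∂f_1/∂y = ∂(-x^2 - 3*x + z^2)/∂x - ∂(3*z^2)/∂y = -2*x - 3
  coefficient of dx ∧ dz: ∂f_3/∂x - ∂f_1/∂z = ∂(x^2)/∂x - ∂(3*z^2)/∂z = 2*x - 6*z
  coefficient of dy ∧ dz: ∂f_3/∂y - ∂f_2/∂z = ∂(x^2)/∂y - ∂(-x^2 - 3*x + z^2)/∂z = -2*z
Assembling: d(omega) = (-2*x - 3) dx ∧ dy + (2*x - 6*z) dx ∧ dz + (-2*z) dy ∧ dz.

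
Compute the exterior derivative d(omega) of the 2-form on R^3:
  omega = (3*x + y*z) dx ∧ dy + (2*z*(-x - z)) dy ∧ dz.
d(omega) = (y - 2*z) dx ∧ dy ∧ dz

For a 2-form omega = sum_{i<j} g_{ij} dx_i ∧ dx_j, the exterior derivative is
  d(omega) = sum_{i<j} d(g_{ij}) ∧ dx_i ∧ dx_j = sum_{i<j, k} (∂g_{ij}/∂x_k) dx_k ∧ dx_i ∧ dx_j.
Expand each term, using dx_k ∧ dx_i ∧ dx_j = sgn(permutation) dx_{(a)} ∧ dx_{(b)} ∧ dx_{(c)} with (a < b < c) sorted:
  d(3*x + y*z) includes (∂/∂z)(3*x + y*z) dz = (y) dz, which multiplied by dx ∧ dy gives (y) dx ∧ dy ∧ dz
  d(2*z*(-x - z)) includes (∂/∂x)(2*z*(-x - z)) dx = (-2*z) dx, which multiplied by dy ∧ dz gives (-2*z) dx ∧ dy ∧ dz
Collecting like 3-forms: d(omega) = (y - 2*z) dx ∧ dy ∧ dz.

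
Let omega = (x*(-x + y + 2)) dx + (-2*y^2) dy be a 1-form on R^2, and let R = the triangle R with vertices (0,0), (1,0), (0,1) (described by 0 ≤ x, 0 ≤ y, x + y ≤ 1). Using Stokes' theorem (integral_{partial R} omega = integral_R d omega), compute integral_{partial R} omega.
integral_(partial R) omega = -1/6

Stokes: integral_partial_R omega = integral_R d omega with d omega = (∂Q/∂x - ∂P/∂y) dx ∧ dy.
  ∂Q/∂x = 0
  ∂P/∂y = x
  integrand = ∂Q/∂x - ∂P/∂y = -x.
Integrating over R: integral_0^1 integral_0^{1-x} (-x) dy dx = -1/6.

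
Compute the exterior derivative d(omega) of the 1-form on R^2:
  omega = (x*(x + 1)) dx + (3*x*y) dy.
d(omega) = (3*y) dx ∧ dy

For a 1-form omega = sum_i f_i dx_i, the exterior derivative is
  d(omega) = sum_{i < j} (∂f_j/∂x_i - ∂f_i/∂x_j) dx_i ∧ dx_j.
  coefficient of dx ∧ dy: ∂f_2/∂x - ∂f_1/∂y = ∂(3*x*y)/∂x - ∂(x*(x + 1))/∂y = 3*y
Assembling: d(omega) = (3*y) dx ∧ dy.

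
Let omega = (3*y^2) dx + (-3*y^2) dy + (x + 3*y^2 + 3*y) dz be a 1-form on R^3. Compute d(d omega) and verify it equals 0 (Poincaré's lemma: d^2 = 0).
d(d omega) = 0

Step 1: d omega = sum_{i<j} (∂f_j/∂x_i - ∂f_i/∂x_j) dx_i ∧ dx_j:
  coeff of dx ∧ dy: -6*y
  coeff of dx ∧ dz: 1
  coeff of dy ∧ dz: 6*y + 3
Step 2: Apply d again to each 2-form coefficient. The only possible 3-form in R^3 is dx ∧ dy ∧ dz, with coefficient
  ∂(coeff of dy∧dz)/∂x - ∂(coeff of dx∧dz)/∂y + ∂(coeff of dx∧dy)/∂z
  = ∂/∂x (6*y + 3) - ∂/∂y (1) + ∂/∂z (-6*y).
Each of these terms simplifies to sums of mixed partials that cancel in pairs. The result is 0 (by equality of mixed partials for smooth functions — Schwarz / Clairaut).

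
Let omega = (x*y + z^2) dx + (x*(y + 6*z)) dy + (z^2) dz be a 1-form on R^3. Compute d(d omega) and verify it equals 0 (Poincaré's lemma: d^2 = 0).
d(d omega) = 0

Step 1: d omega = sum_{i<j} (∂f_j/∂x_i - ∂f_i/∂x_j) dx_i ∧ dx_j:
  coeff of dx ∧ dy: -x + y + 6*z
  coeff of dx ∧ dz: -2*z
  coeff of dy ∧ dz: -6*x
Step 2: Apply d again to each 2-form coefficient. The only possible 3-form in R^3 is dx ∧ dy ∧ dz, with coefficient
  ∂(coeff of dy∧dz)/∂x - ∂(coeff of dx∧dz)/∂y + ∂(coeff of dx∧dy)/∂z
  = ∂/∂x (-6*x) - ∂/∂y (-2*z) + ∂/∂z (-x + y + 6*z).
Each of these terms simplifies to sums of mixed partials that cancel in pairs. The result is 0 (by equality of mixed partials for smooth functions — Schwarz / Clairaut).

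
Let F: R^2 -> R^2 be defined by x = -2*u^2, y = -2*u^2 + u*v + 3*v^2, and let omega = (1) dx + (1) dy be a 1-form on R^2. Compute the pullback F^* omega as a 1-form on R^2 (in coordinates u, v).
F^* omega = (-8*u + v) du + (u + 6*v) dv

Using F^*(f dg) = (f ∘ F) d(g ∘ F), substitute each coordinate x_i by F_i(u, v) in f_i, and replace dx_i by d F_i = (∂F_i/∂u) du + (∂F_i/∂v) dv.
  For the x component: f_1(F) = 1; d F_1 = (-4*u) du + (0) dv
  For the y component: f_2(F) = 1; d F_2 = (-4*u + v) du + (u + 6*v) dv
Combining and collecting du, dv coefficients:
  coeff of du: -8*u + v
  coeff of dv: u + 6*v
F^* omega = (-8*u + v) du + (u + 6*v) dv.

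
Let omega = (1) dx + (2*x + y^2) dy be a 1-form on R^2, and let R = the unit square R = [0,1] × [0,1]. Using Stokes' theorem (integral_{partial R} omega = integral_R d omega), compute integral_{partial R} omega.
integral_(partial R) omega = 2

Stokes: integral_partial_R omega = integral_R d omega with d omega = (∂Q/∂x - ∂P/∂y) dx ∧ dy.
  ∂Q/∂x = 2
  ∂P/∂y = 0
  integrand = ∂Q/∂x - ∂P/∂y = 2.
Integrating over R: integral_0^1 integral_0^1 (2) dx dy = 2.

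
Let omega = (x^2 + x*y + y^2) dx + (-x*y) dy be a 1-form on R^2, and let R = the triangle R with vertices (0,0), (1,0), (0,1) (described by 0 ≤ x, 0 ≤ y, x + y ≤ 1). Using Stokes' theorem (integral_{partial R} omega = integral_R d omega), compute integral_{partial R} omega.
integral_(partial R) omega = -2/3

Stokes: integral_partial_R omega = integral_R d omega with d omega = (∂Q/∂x - ∂P/∂y) dx ∧ dy.
  ∂Q/∂x = -y
  ∂P/∂y = x + 2*y
  integrand = ∂Q/∂x - ∂P/∂y = -x - 3*y.
Integrating over R: integral_0^1 integral_0^{1-x} (-x - 3*y) dy dx = -2/3.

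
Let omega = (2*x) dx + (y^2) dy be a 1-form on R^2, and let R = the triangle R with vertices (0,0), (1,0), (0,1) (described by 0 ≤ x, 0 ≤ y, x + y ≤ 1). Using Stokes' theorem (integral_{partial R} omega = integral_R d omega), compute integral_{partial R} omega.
integral_(partial R) omega = 0

Stokes: integral_partial_R omega = integral_R d omega with d omega = (∂Q/∂x - ∂P/∂y) dx ∧ dy.
  ∂Q/∂x = 0
  ∂P/∂y = 0
  integrand = ∂Q/∂x - ∂P/∂y = 0.
Integrating over R: integral_0^1 integral_0^{1-x} (0) dy dx = 0.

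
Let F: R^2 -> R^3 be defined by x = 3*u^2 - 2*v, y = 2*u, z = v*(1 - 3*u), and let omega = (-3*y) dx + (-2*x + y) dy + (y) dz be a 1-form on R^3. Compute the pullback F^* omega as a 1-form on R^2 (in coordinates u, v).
F^* omega = (-48*u^2 - 6*u*v + 4*u + 8*v) du + (2*u*(7 - 3*u)) dv

Using F^*(f dg) = (f ∘ F) d(g ∘ F), substitute each coordinate x_i by F_i(u, v) in f_i, and replace dx_i by d F_i = (∂F_i/∂u) du + (∂F_i/∂v) dv.
  For the x component: f_1(F) = -6*u; d F_1 = (6*u) du + (-2) dv
  For the y component: f_2(F) = -6*u^2 + 2*u + 4*v; d F_2 = (2) du + (0) dv
  For the z component: f_3(F) = 2*u; d F_3 = (-3*v) du + (1 - 3*u) dv
Combining and collecting du, dv coefficients:
  coeff of du: -48*u^2 - 6*u*v + 4*u + 8*v
  coeff of dv: 2*u*(7 - 3*u)
F^* omega = (-48*u^2 - 6*u*v + 4*u + 8*v) du + (2*u*(7 - 3*u)) dv.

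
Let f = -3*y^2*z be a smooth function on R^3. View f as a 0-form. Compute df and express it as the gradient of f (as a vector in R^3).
df = (0) dx + (-6*y*z) dy + (-3*y^2) dz; grad f = (0, -6*y*z, -3*y^2)

For a 0-form f, d f = (∂f/∂x) dx + (∂f/∂y) dy + (∂f/∂z) dz. The components of the vector representation are exactly the entries of grad f in Cartesian coordinates:
  ∂f/∂x = 0
  ∂f/∂y = -6*y*z
  ∂f/∂z = -3*y^2.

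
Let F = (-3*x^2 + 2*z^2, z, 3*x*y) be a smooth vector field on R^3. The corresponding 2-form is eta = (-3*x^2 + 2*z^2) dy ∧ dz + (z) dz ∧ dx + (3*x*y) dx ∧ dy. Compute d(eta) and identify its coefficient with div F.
d(eta) = (-6*x) dx ∧ dy ∧ dz; div F = -6*x

For a 2-form in R^3 of the form above, applying d gives a 3-form with coefficient ∂P/∂x + ∂Q/∂y + ∂R/∂z:
  ∂P/∂x = -6*x
  ∂Q/∂y = 0
  ∂R/∂z = 0
Sum = -6*x, which is exactly div F.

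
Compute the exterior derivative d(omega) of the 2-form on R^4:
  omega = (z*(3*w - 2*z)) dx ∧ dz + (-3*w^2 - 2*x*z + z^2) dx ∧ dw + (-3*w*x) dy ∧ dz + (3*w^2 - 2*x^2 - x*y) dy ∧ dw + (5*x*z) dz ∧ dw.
d(omega) = (2*x + 6*z) dx ∧ dz ∧ dw + (-3*w) dx ∧ dy ∧ dz + (-3*x) dy ∧ dz ∧ dw + (-4*x - y) dx ∧ dy ∧ dw

For a 2-form omega = sum_{i<j} g_{ij} dx_i ∧ dx_j, the exterior derivative is
  d(omega) = sum_{i<j} d(g_{ij}) ∧ dx_i ∧ dx_j = sum_{i<j, k} (∂g_{ij}/∂x_k) dx_k ∧ dx_i ∧ dx_j.
Expand each term, using dx_k ∧ dx_i ∧ dx_j = sgn(permutation) dx_{(a)} ∧ dx_{(b)} ∧ dx_{(c)} with (a < b < c) sorted:
  d(z*(3*w - 2*z)) includes (∂/∂w)(z*(3*w - 2*z)) dw = (3*z) dw, which multiplied by dx ∧ dz gives (3*z) dx ∧ dz ∧ dw
  d(-3*w^2 - 2*x*z + z^2) includes (∂/∂z)(-3*w^2 - 2*x*z + z^2) dz = (-2*x + 2*z) dz, which multiplied by dx ∧ dw gives (2*x - 2*z) dx ∧ dz ∧ dw
  d(-3*w*x) includes (∂/∂x)(-3*w*x) dx = (-3*w) dx, which multiplied by dy ∧ dz gives (-3*w) dx ∧ dy ∧ dz
  d(-3*w*x) includes (∂/∂w)(-3*w*x) dw = (-3*x) dw, which multiplied by dy ∧ dz gives (-3*x) dy ∧ dz ∧ dw
  d(3*w^2 - 2*x^2 - x*y) includes (∂/∂x)(3*w^2 - 2*x^2 - x*y) dx = (-4*x - y) dx, which multiplied by dy ∧ dw gives (-4*x - y) dx ∧ dy ∧ dw
  d(5*x*z) includes (∂/∂x)(5*x*z) dx = (5*z) dx, which multiplied by dz ∧ dw gives (5*z) dx ∧ dz ∧ dw
Collecting like 3-forms: d(omega) = (2*x + 6*z) dx ∧ dz ∧ dw + (-3*w) dx ∧ dy ∧ dz + (-3*x) dy ∧ dz ∧ dw + (-4*x - y) dx ∧ dy ∧ dw.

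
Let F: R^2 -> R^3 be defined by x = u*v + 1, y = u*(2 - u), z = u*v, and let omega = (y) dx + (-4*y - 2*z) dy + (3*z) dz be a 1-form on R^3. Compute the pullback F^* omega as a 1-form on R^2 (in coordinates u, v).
F^* omega = (u*(-8*u^2 + 3*u*v + 24*u + 3*v^2 - 2*v - 16)) du + (u^2*(-u + 3*v + 2)) dv

Using F^*(f dg) = (f ∘ F) d(g ∘ F), substitute each coordinate x_i by F_i(u, v) in f_i, and replace dx_i by d F_i = (∂F_i/∂u) du + (∂F_i/∂v) dv.
  For the x component: f_1(F) = u*(2 - u); d F_1 = (v) du + (u) dv
  For the y component: f_2(F) = 2*u*(2*u - v - 4); d F_2 = (2 - 2*u) du + (0) dv
  For the z component: f_3(F) = 3*u*v; d F_3 = (v) du + (u) dv
Combining and collecting du, dv coefficients:
  coeff of du: u*(-8*u^2 + 3*u*v + 24*u + 3*v^2 - 2*v - 16)
  coeff of dv: u^2*(-u + 3*v + 2)
F^* omega = (u*(-8*u^2 + 3*u*v + 24*u + 3*v^2 - 2*v - 16)) du + (u^2*(-u + 3*v + 2)) dv.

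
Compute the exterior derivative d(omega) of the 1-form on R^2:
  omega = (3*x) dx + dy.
d(omega) = 0

For a 1-form omega = sum_i f_i dx_i, the exterior derivative is
  d(omega) = sum_{i < j} (∂f_j/∂x_i - ∂f_i/∂x_j) dx_i ∧ dx_j.

Assembling: d(omega) = 0.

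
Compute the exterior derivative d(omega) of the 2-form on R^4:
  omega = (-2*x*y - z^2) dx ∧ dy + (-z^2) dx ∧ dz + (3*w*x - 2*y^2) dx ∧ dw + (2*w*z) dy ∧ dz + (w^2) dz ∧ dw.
d(omega) = (-2*z) dx ∧ dy ∧ dz + (4*y) dx ∧ dy ∧ dw + (2*z) dy ∧ dz ∧ dw

For a 2-form omega = sum_{i<j} g_{ij} dx_i ∧ dx_j, the exterior derivative is
  d(omega) = sum_{i<j} d(g_{ij}) ∧ dx_i ∧ dx_j = sum_{i<j, k} (∂g_{ij}/∂x_k) dx_k ∧ dx_i ∧ dx_j.
Expand each term, using dx_k ∧ dx_i ∧ dx_j = sgn(permutation) dx_{(a)} ∧ dx_{(b)} ∧ dx_{(c)} with (a < b < c) sorted:
  d(-2*x*y - z^2) includes (∂/∂z)(-2*x*y - z^2) dz = (-2*z) dz, which multiplied by dx ∧ dy gives (-2*z) dx ∧ dy ∧ dz
  d(3*w*x - 2*y^2) includes (∂/∂y)(3*w*x - 2*y^2) dy = (-4*y) dy, which multiplied by dx ∧ dw gives (4*y) dx ∧ dy ∧ dw
  d(2*w*z) includes (∂/∂w)(2*w*z) dw = (2*z) dw, which multiplied by dy ∧ dz gives (2*z) dy ∧ dz ∧ dw
Collecting like 3-forms: d(omega) = (-2*z) dx ∧ dy ∧ dz + (4*y) dx ∧ dy ∧ dw + (2*z) dy ∧ dz ∧ dw.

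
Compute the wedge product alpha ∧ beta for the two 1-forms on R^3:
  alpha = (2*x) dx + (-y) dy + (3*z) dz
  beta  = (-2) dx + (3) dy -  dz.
alpha ∧ beta = (6*x - 2*y) dx ∧ dy + (-2*x + 6*z) dx ∧ dz + (y - 9*z) dy ∧ dz

Distribute the wedge, using dx_i ∧ dx_j = -dx_j ∧ dx_i and dx_i ∧ dx_i = 0. For each pair (i, j) with i < j, the coefficient of dx_i ∧ dx_j in alpha ∧ beta is (alpha_i * beta_j - alpha_j * beta_i). Collecting: alpha ∧ beta = (6*x - 2*y) dx ∧ dy + (-2*x + 6*z) dx ∧ dz + (y - 9*z) dy ∧ dz.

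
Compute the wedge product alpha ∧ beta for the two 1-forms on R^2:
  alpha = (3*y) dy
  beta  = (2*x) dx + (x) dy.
alpha ∧ beta = (-6*x*y) dx ∧ dy

Distribute the wedge, using dx_i ∧ dx_j = -dx_j ∧ dx_i and dx_i ∧ dx_i = 0. For each pair (i, j) with i < j, the coefficient of dx_i ∧ dx_j in alpha ∧ beta is (alpha_i * beta_j - alpha_j * beta_i). Collecting: alpha ∧ beta = (-6*x*y) dx ∧ dy.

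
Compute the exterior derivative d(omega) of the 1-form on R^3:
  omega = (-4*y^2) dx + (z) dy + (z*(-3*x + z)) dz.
d(omega) = (8*y) dx ∧ dy + (-3*z) dx ∧ dz + (-1) dy ∧ dz

For a 1-form omega = sum_i f_i dx_i, the exterior derivative is
  d(omega) = sum_{i < j} (∂f_j/∂x_i - ∂f_i/∂x_j) dx_i ∧ dx_j.
  coefficient of dx ∧ dy: ∂f_2/∂x - ∂f_1/∂y = ∂(z)/∂x - ∂(-4*y^2)/∂y = 8*y
  coefficient of dx ∧ dz: ∂f_3/∂x - ∂f_1/∂z = ∂(z*(-3*x + z))/∂x - ∂(-4*y^2)/∂z = -3*z
  coefficient of dy ∧ dz: ∂f_3/∂y - ∂f_2/∂z = ∂(z*(-3*x + z))/∂y - ∂(z)/∂z = -1
Assembling: d(omega) = (8*y) dx ∧ dy + (-3*z) dx ∧ dz + (-1) dy ∧ dz.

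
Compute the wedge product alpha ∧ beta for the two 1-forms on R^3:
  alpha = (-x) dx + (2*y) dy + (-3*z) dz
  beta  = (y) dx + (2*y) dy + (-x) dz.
alpha ∧ beta = (-2*y*(x + y)) dx ∧ dy + (x^2 + 3*y*z) dx ∧ dz + (2*y*(-x + 3*z)) dy ∧ dz

Distribute the wedge, using dx_i ∧ dx_j = -dx_j ∧ dx_i and dx_i ∧ dx_i = 0. For each pair (i, j) with i < j, the coefficient of dx_i ∧ dx_j in alpha ∧ beta is (alpha_i * beta_j - alpha_j * beta_i). Collecting: alpha ∧ beta = (-2*y*(x + y)) dx ∧ dy + (x^2 + 3*y*z) dx ∧ dz + (2*y*(-x + 3*z)) dy ∧ dz.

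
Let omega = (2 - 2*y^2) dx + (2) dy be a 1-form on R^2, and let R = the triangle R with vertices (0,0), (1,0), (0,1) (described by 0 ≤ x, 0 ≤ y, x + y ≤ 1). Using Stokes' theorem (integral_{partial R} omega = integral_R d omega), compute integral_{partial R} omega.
integral_(partial R) omega = 2/3

Stokes: integral_partial_R omega = integral_R d omega with d omega = (∂Q/∂x - ∂P/∂y) dx ∧ dy.
  ∂Q/∂x = 0
  ∂P/∂y = -4*y
  integrand = ∂Q/∂x - ∂P/∂y = 4*y.
Integrating over R: integral_0^1 integral_0^{1-x} (4*y) dy dx = 2/3.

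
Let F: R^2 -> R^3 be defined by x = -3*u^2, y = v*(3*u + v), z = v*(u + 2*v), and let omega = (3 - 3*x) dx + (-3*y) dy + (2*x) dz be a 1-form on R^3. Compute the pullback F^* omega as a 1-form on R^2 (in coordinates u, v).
F^* omega = (-54*u^3 - 6*u^2*v - 27*u*v^2 - 18*u - 9*v^3) du + (-6*u^3 - 51*u^2*v - 27*u*v^2 - 6*v^3) dv

Using F^*(f dg) = (f ∘ F) d(g ∘ F), substitute each coordinate x_i by F_i(u, v) in f_i, and replace dx_i by d F_i = (∂F_i/∂u) du + (∂F_i/∂v) dv.
  For the x component: f_1(F) = 9*u^2 + 3; d F_1 = (-6*u) du + (0) dv
  For the y component: f_2(F) = 3*v*(-3*u - v); d F_2 = (3*v) du + (3*u + 2*v) dv
  For the z component: f_3(F) = -6*u^2; d F_3 = (v) du + (u + 4*v) dv
Combining and collecting du, dv coefficients:
  coeff of du: -54*u^3 - 6*u^2*v - 27*u*v^2 - 18*u - 9*v^3
  coeff of dv: -6*u^3 - 51*u^2*v - 27*u*v^2 - 6*v^3
F^* omega = (-54*u^3 - 6*u^2*v - 27*u*v^2 - 18*u - 9*v^3) du + (-6*u^3 - 51*u^2*v - 27*u*v^2 - 6*v^3) dv.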